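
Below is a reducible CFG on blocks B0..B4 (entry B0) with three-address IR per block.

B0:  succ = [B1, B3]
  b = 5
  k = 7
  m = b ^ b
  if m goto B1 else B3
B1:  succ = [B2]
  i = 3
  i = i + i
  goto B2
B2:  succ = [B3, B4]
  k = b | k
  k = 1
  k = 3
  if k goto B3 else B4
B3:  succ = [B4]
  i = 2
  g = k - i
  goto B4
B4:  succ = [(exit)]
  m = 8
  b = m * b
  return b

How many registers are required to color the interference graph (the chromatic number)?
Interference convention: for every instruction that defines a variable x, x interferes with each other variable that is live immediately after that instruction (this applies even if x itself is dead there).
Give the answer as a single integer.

Per-block:
  B0: def={b,k,m} ue=∅
  B1: def={i} ue=∅
  B2: def={k} ue={b,k}
  B3: def={g,i} ue={k}
  B4: def={b,m} ue={b}

Backward fixpoint:
  B0 li=∅ lo={b,k}
  B1 li={b,k} lo={b,k}
  B2 li={b,k} lo={b,k}
  B3 li={b,k} lo={b}
  B4 li={b} lo=∅

Interfere edges:
  b — {g,i,k,m}
  g — {b}
  i — {b,k}
  k — {b,i,m}
  m — {b,k}

Colouring:
  lower bound: {b,i,k} mutually conflict ⇒ χ ≥ 3
  3-colouring: r0={b}  r1={g,k}  r2={i,m}
  χ = 3

Answer: 3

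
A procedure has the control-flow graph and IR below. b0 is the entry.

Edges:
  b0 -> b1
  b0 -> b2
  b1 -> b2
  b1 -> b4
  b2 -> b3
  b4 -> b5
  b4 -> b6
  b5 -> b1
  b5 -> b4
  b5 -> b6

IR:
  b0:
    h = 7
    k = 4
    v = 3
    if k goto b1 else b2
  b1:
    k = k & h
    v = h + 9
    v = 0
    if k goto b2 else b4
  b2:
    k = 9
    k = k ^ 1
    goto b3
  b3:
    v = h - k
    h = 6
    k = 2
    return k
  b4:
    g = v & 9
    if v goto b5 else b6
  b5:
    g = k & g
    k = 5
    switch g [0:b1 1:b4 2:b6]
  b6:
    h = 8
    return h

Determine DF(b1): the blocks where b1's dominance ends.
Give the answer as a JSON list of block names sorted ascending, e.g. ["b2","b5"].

Answer: ["b1", "b2"]

Derivation:
idom tree: b1←b0 b2←b0 b3←b2 b4←b1 b5←b4 b6←b4
Join-block Dom:
  b1: preds {b0,b5}: {b0} ∩ {b0,b1,b4,b5} = {b0}; idom=b0
  b2: preds {b0,b1}: {b0} ∩ {b0,b1} = {b0}; idom=b0
  b4: preds {b1,b5}: {b0,b1} ∩ {b0,b1,b4,b5} = {b0,b1}; idom=b1
  b6: preds {b4,b5}: {b0,b1,b4} ∩ {b0,b1,b4,b5} = {b0,b1,b4}; idom=b4

DF walk-up:
  b1←b0: walk · to b0
  b1←b5: walk b5→b4→b1 to b0
  b2←b0: walk · to b0
  b2←b1: walk b1 to b0
  b4←b1: walk · to b1
  b4←b5: walk b5→b4 to b1
  b6←b4: walk · to b4
  b6←b5: walk b5 to b4
  DF(b0)=∅
  DF(b1)={b1,b2}
  DF(b2)=∅
  DF(b3)=∅
  DF(b4)={b1,b4}
  DF(b5)={b1,b4,b6}
  DF(b6)=∅

DF(b1) = ["b1", "b2"]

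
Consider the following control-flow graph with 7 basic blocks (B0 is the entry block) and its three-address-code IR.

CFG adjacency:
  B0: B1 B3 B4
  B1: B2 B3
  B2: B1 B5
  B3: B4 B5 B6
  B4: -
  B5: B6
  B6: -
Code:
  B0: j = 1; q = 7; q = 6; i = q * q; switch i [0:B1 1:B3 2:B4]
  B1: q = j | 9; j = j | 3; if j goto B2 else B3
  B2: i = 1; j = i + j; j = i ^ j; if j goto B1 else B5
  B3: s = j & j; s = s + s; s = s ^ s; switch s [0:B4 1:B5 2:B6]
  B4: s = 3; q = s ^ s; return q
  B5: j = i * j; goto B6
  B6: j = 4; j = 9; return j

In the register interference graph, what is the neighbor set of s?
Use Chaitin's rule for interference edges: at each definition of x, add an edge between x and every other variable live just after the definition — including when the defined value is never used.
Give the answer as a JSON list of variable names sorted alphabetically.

Answer: ["i", "j"]

Derivation:
Per-block:
  B0 def {i,j,q} use ∅
  B1 def {j,q} use {j}
  B2 def {i,j} use {j}
  B3 def {s} use {j}
  B4 def {q,s} use ∅
  B5 def {j} use {i,j}
  B6 def {j} use ∅

Backward fixpoint:
  B0: in=∅ out={i,j}
  B1: in={i,j} out={i,j}
  B2: in={j} out={i,j}
  B3: in={i,j} out={i,j}
  B4: in=∅ out=∅
  B5: in={i,j} out=∅
  B6: in=∅ out=∅

Interference:
  i↔{j,q,s}
  j↔{i,q,s}
  q↔{i,j}
  s↔{i,j}

N(s) = ["i", "j"]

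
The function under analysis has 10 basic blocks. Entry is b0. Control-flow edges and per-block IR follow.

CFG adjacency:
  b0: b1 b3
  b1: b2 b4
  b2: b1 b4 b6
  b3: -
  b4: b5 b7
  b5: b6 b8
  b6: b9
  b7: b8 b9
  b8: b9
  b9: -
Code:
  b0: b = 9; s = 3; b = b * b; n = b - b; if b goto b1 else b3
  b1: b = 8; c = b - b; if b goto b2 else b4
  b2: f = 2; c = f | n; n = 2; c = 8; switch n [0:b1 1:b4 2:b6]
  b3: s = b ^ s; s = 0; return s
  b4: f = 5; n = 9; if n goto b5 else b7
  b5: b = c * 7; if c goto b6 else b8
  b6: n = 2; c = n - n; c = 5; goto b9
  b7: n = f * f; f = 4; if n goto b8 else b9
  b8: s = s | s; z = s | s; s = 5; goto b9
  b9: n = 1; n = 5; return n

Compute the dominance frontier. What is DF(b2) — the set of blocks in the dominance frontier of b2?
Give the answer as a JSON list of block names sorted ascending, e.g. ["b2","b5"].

Answer: ["b1", "b4", "b6"]

Derivation:
idom tree: b1←b0 b2←b1 b3←b0 b4←b1 b5←b4 b6←b1 b7←b4 b8←b4 b9←b1
Dom at joins:
  b1: preds {b0,b2}: {b0} ∩ {b0,b1,b2} = {b0}; idom=b0
  b4: preds {b1,b2}: {b0,b1} ∩ {b0,b1,b2} = {b0,b1}; idom=b1
  b6: preds {b2,b5}: {b0,b1,b2} ∩ {b0,b1,b4,b5} = {b0,b1}; idom=b1
  b8: preds {b5,b7}: {b0,b1,b4,b5} ∩ {b0,b1,b4,b7} = {b0,b1,b4}; idom=b4
  b9: preds {b6,b7,b8}: {b0,b1,b6} ∩ {b0,b1,b4,b7} ∩ {b0,b1,b4,b8} = {b0,b1}; idom=b1

DF walk-up:
  b1←b0: walk · to b0
  b1←b2: walk b2→b1 to b0
  b4←b1: walk · to b1
  b4←b2: walk b2 to b1
  b6←b2: walk b2 to b1
  b6←b5: walk b5→b4 to b1
  b8←b5: walk b5 to b4
  b8←b7: walk b7 to b4
  b9←b6: walk b6 to b1
  b9←b7: walk b7→b4 to b1
  b9←b8: walk b8→b4 to b1
  b0 → ∅
  b1 → {b1}
  b2 → {b1,b4,b6}
  b3 → ∅
  b4 → {b6,b9}
  b5 → {b6,b8}
  b6 → {b9}
  b7 → {b8,b9}
  b8 → {b9}
  b9 → ∅

DF(b2) = ["b1", "b4", "b6"]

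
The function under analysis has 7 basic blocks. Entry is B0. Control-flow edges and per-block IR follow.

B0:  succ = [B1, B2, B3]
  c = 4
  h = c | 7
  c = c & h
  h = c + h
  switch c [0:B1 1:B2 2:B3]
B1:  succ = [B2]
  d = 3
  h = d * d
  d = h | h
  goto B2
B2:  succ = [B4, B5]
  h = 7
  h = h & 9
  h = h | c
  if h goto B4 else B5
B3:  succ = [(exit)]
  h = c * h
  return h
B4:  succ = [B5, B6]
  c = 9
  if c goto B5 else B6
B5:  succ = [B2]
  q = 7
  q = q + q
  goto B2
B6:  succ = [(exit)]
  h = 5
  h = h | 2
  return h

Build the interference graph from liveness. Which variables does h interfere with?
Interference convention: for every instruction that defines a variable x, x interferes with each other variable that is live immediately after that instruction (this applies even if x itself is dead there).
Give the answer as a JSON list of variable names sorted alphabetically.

def/use:
  B0: {c,h} / ∅
  B1: {d,h} / ∅
  B2: {h} / {c}
  B3: {h} / {c,h}
  B4: {c} / ∅
  B5: {q} / ∅
  B6: {h} / ∅

Backward fixpoint:
  B0 li=∅ lo={c,h}
  B1 li={c} lo={c}
  B2 li={c} lo={c}
  B3 li={c,h} lo=∅
  B4 li=∅ lo={c}
  B5 li={c} lo={c}
  B6 li=∅ lo=∅

Conflict graph:
  c — {d,h,q}
  d — {c}
  h — {c}
  q — {c}

N(h) = ["c"]

Answer: ["c"]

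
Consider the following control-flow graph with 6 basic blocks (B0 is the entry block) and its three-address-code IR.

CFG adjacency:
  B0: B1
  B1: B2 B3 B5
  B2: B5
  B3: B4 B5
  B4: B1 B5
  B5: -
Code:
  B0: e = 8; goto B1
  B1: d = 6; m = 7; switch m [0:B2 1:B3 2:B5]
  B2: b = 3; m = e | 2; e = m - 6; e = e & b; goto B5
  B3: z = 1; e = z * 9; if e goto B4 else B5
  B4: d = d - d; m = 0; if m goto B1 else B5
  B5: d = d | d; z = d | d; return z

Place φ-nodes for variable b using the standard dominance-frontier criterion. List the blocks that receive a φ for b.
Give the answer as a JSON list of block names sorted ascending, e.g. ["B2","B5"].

Answer: ["B5"]

Derivation:
idom tree: B1←B0 B2←B1 B3←B1 B4←B3 B5←B1
Dom at joins:
  B1: preds {B0,B4}: {B0} ∩ {B0,B1,B3,B4} = {B0}; idom=B0
  B5: preds {B1,B2,B3,B4}: {B0,B1} ∩ {B0,B1,B2} ∩ {B0,B1,B3} ∩ {B0,B1,B3,B4} = {B0,B1}; idom=B1

DF derivation:
  join B1 pred B0: · stop@B0
  join B1 pred B4: B4→B3→B1 stop@B0
  join B5 pred B1: · stop@B1
  join B5 pred B2: B2 stop@B1
  join B5 pred B3: B3 stop@B1
  join B5 pred B4: B4→B3 stop@B1
  B0: DF=∅
  B1: DF={B1}
  B2: DF={B5}
  B3: DF={B1,B5}
  B4: DF={B1,B5}
  B5: DF=∅

φ for b: defs {B2}
  DF⁺ = {B5}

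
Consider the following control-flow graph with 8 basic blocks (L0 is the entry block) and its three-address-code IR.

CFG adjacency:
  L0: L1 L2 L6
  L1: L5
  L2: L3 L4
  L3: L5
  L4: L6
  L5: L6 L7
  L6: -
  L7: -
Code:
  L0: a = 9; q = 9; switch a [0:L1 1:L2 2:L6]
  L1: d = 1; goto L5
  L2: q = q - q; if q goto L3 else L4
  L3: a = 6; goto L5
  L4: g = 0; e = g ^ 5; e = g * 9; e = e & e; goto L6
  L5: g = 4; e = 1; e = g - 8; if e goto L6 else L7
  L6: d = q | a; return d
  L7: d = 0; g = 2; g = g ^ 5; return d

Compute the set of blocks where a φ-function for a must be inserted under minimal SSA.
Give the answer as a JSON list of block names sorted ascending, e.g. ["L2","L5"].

Answer: ["L5", "L6"]

Analysis:
idom tree: L1←L0 L2←L0 L3←L2 L4←L2 L5←L0 L6←L0 L7←L5
Dom∩ at merges:
  L5: preds {L1,L3}: {L0,L1} ∩ {L0,L2,L3} = {L0}; idom=L0
  L6: preds {L0,L4,L5}: {L0} ∩ {L0,L2,L4} ∩ {L0,L5} = {L0}; idom=L0

DF derivation:
  L5←L1: walk L1 to L0
  L5←L3: walk L3→L2 to L0
  L6←L0: walk · to L0
  L6←L4: walk L4→L2 to L0
  L6←L5: walk L5 to L0
  L0 → ∅
  L1 → {L5}
  L2 → {L5,L6}
  L3 → {L5}
  L4 → {L6}
  L5 → {L6}
  L6 → ∅
  L7 → ∅

φ for a: defs {L0,L3}
  DF⁺ = {L5,L6}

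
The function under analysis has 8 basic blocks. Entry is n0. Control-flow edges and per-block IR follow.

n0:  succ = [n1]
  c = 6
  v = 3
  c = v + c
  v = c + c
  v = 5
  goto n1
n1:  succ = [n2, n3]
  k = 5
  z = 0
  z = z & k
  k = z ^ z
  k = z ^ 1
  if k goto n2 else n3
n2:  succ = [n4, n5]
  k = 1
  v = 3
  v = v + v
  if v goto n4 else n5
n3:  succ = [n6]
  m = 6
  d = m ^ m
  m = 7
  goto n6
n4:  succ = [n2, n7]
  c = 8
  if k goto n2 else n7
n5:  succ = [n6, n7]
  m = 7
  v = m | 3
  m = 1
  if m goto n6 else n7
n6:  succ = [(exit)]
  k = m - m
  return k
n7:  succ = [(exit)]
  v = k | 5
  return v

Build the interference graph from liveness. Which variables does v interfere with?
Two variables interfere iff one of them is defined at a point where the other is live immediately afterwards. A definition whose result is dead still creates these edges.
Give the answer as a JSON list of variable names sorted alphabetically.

Block summaries:
  n0: def={c,v} ue=∅
  n1: def={k,z} ue=∅
  n2: def={k,v} ue=∅
  n3: def={d,m} ue=∅
  n4: def={c} ue={k}
  n5: def={m,v} ue=∅
  n6: def={k} ue={m}
  n7: def={v} ue={k}

Backward fixpoint:
  live n0: ∅→∅
  live n1: ∅→∅
  live n2: ∅→{k}
  live n3: ∅→{m}
  live n4: {k}→{k}
  live n5: {k}→{k,m}
  live n6: {m}→∅
  live n7: {k}→∅

Conflict graph:
  c — {k,v}
  d — ∅
  k — {c,m,v,z}
  m — {k}
  v — {c,k}
  z — {k}

N(v) = ["c", "k"]

Answer: ["c", "k"]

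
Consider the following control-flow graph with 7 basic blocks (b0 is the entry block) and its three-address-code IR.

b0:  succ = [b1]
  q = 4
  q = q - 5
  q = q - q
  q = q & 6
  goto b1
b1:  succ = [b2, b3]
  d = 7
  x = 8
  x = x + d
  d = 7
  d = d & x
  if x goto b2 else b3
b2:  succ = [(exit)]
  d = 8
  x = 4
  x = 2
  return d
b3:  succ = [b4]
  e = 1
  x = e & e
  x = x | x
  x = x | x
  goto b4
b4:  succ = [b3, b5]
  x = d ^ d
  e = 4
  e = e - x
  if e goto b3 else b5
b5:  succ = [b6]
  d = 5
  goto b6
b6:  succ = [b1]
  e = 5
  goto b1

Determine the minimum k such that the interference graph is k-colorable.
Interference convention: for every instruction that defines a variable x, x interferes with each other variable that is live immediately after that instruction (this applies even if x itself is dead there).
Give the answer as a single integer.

Answer: 3

Analysis:
Block summaries:
  b0 def {q} use ∅
  b1 def {d,x} use ∅
  b2 def {d,x} use ∅
  b3 def {e,x} use ∅
  b4 def {e,x} use {d}
  b5 def {d} use ∅
  b6 def {e} use ∅

Backward fixpoint:
  b0: in=∅ out=∅
  b1: in=∅ out={d}
  b2: in=∅ out=∅
  b3: in={d} out={d}
  b4: in={d} out={d}
  b5: in=∅ out=∅
  b6: in=∅ out=∅

Conflict graph:
  d↔{e,x}
  e↔{d,x}
  q↔∅
  x↔{d,e}

Chromatic number:
  {d,e,x} pairwise interfere (3-clique) ⇒ χ ≥ 3
  assign d→r0 e→r1 q→r0 x→r2 — no edge inside a register ⇒ χ ≤ 3
  χ = 3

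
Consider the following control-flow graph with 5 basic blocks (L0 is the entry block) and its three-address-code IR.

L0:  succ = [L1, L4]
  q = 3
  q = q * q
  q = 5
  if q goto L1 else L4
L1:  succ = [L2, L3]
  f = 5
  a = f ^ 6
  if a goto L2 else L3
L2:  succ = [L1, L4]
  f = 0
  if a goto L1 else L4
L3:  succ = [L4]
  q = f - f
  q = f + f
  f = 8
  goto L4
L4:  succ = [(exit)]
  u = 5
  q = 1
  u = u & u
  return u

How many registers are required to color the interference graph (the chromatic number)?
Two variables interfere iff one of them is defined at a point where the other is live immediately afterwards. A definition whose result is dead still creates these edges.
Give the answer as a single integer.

Answer: 2

Analysis:
Block summaries:
  L0: {q} / ∅
  L1: {a,f} / ∅
  L2: {f} / {a}
  L3: {f,q} / {f}
  L4: {q,u} / ∅

Live sets:
  L0 li=∅ lo=∅
  L1 li=∅ lo={a,f}
  L2 li={a} lo=∅
  L3 li={f} lo=∅
  L4 li=∅ lo=∅

Interfere edges:
  a: {f}
  f: {a,q}
  q: {f,u}
  u: {q}

Registers:
  lower bound: {a,f} mutually conflict ⇒ χ ≥ 2
  2-colouring: r0={f,u}  r1={a,q}
  χ = 2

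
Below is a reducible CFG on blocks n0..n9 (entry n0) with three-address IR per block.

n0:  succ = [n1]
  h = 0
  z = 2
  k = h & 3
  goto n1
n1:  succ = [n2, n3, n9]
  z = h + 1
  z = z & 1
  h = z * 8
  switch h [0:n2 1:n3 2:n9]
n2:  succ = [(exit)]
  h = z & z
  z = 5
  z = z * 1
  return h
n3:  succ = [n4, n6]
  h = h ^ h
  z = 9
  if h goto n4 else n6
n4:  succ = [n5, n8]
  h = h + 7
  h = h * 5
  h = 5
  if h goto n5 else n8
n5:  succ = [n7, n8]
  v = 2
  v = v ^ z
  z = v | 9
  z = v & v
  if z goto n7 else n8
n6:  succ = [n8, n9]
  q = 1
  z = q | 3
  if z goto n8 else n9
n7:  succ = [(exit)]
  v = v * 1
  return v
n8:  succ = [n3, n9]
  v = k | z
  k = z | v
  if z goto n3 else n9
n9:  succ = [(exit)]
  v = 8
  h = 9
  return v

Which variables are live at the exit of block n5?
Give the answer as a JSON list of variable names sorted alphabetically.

Block summaries:
  n0: {h,k,z} / ∅
  n1: {h,z} / {h}
  n2: {h,z} / {z}
  n3: {h,z} / {h}
  n4: {h} / {h}
  n5: {v,z} / {z}
  n6: {q,z} / ∅
  n7: {v} / {v}
  n8: {k,v} / {k,z}
  n9: {h,v} / ∅

Live sets:
  live n0: ∅→{h,k}
  live n1: {h,k}→{h,k,z}
  live n2: {z}→∅
  live n3: {h,k}→{h,k,z}
  live n4: {h,k,z}→{h,k,z}
  live n5: {h,k,z}→{h,k,v,z}
  live n6: {h,k}→{h,k,z}
  live n7: {v}→∅
  live n8: {h,k,z}→{h,k}
  live n9: ∅→∅

live-out(n5) = ["h", "k", "v", "z"]

Answer: ["h", "k", "v", "z"]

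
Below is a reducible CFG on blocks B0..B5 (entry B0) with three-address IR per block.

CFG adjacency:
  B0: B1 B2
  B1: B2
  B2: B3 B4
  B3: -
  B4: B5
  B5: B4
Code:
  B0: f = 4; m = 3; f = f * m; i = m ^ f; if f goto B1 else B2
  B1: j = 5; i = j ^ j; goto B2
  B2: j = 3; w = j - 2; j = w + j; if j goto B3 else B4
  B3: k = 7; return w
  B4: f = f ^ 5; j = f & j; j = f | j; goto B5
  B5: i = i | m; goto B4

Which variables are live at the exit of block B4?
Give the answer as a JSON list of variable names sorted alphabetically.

def/use:
  B0: def={f,i,m} ue=∅
  B1: def={i,j} ue=∅
  B2: def={j,w} ue=∅
  B3: def={k} ue={w}
  B4: def={f,j} ue={f,j}
  B5: def={i} ue={i,m}

Live sets:
  B0: in=∅ out={f,i,m}
  B1: in={f,m} out={f,i,m}
  B2: in={f,i,m} out={f,i,j,m,w}
  B3: in={w} out=∅
  B4: in={f,i,j,m} out={f,i,j,m}
  B5: in={f,i,j,m} out={f,i,j,m}

live-out(B4) = ["f", "i", "j", "m"]

Answer: ["f", "i", "j", "m"]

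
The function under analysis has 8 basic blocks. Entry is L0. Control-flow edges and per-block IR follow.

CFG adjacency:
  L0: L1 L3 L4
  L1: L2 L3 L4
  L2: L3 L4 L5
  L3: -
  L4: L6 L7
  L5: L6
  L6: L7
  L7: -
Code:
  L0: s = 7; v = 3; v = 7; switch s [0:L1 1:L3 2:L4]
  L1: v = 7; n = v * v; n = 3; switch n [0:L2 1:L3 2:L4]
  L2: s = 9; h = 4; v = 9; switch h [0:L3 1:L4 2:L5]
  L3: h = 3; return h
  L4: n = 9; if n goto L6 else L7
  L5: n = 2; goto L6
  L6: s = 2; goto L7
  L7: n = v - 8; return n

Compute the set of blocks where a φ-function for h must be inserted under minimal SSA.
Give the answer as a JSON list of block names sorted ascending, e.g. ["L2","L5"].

Answer: ["L3", "L4", "L6", "L7"]

Working:
idom tree: L1←L0 L2←L1 L3←L0 L4←L0 L5←L2 L6←L0 L7←L0
Dom∩ at merges:
  L3: preds {L0,L1,L2}: {L0} ∩ {L0,L1} ∩ {L0,L1,L2} = {L0}; idom=L0
  L4: preds {L0,L1,L2}: {L0} ∩ {L0,L1} ∩ {L0,L1,L2} = {L0}; idom=L0
  L6: preds {L4,L5}: {L0,L4} ∩ {L0,L1,L2,L5} = {L0}; idom=L0
  L7: preds {L4,L6}: {L0,L4} ∩ {L0,L6} = {L0}; idom=L0

Frontier:
  join L3 pred L0: · stop@L0
  join L3 pred L1: L1 stop@L0
  join L3 pred L2: L2→L1 stop@L0
  join L4 pred L0: · stop@L0
  join L4 pred L1: L1 stop@L0
  join L4 pred L2: L2→L1 stop@L0
  join L6 pred L4: L4 stop@L0
  join L6 pred L5: L5→L2→L1 stop@L0
  join L7 pred L4: L4 stop@L0
  join L7 pred L6: L6 stop@L0
  DF(L0)=∅
  DF(L1)={L3,L4,L6}
  DF(L2)={L3,L4,L6}
  DF(L3)=∅
  DF(L4)={L6,L7}
  DF(L5)={L6}
  DF(L6)={L7}
  DF(L7)=∅

φ for h: defs {L2,L3}
  DF⁺ = {L3,L4,L6,L7}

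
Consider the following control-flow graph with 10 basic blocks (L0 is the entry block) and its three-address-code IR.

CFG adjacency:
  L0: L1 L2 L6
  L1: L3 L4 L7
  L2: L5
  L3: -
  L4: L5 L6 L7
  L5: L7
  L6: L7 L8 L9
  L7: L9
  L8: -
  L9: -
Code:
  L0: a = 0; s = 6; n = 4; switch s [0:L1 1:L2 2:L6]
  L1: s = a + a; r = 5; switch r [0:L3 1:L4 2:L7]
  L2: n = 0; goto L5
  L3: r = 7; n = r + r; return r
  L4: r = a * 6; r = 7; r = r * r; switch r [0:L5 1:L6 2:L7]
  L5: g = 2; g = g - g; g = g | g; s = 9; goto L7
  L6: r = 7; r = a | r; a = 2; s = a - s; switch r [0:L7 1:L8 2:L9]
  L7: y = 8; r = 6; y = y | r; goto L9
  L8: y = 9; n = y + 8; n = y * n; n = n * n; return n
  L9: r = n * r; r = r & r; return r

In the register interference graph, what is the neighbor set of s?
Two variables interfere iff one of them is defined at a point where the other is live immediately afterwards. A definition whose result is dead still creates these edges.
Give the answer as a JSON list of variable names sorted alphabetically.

Per-block:
  L0: def={a,n,s} ue=∅
  L1: def={r,s} ue={a}
  L2: def={n} ue=∅
  L3: def={n,r} ue=∅
  L4: def={r} ue={a}
  L5: def={g,s} ue=∅
  L6: def={a,r,s} ue={a,s}
  L7: def={r,y} ue=∅
  L8: def={n,y} ue=∅
  L9: def={r} ue={n,r}

Liveness:
  L0 li=∅ lo={a,n,s}
  L1 li={a,n} lo={a,n,s}
  L2 li=∅ lo={n}
  L3 li=∅ lo=∅
  L4 li={a,n,s} lo={a,n,s}
  L5 li={n} lo={n}
  L6 li={a,n,s} lo={n,r}
  L7 li={n} lo={n,r}
  L8 li=∅ lo=∅
  L9 li={n,r} lo=∅

Interference:
  a — {n,r,s}
  g — {n}
  n — {a,g,r,s,y}
  r — {a,n,s,y}
  s — {a,n,r}
  y — {n,r}

N(s) = ["a", "n", "r"]

Answer: ["a", "n", "r"]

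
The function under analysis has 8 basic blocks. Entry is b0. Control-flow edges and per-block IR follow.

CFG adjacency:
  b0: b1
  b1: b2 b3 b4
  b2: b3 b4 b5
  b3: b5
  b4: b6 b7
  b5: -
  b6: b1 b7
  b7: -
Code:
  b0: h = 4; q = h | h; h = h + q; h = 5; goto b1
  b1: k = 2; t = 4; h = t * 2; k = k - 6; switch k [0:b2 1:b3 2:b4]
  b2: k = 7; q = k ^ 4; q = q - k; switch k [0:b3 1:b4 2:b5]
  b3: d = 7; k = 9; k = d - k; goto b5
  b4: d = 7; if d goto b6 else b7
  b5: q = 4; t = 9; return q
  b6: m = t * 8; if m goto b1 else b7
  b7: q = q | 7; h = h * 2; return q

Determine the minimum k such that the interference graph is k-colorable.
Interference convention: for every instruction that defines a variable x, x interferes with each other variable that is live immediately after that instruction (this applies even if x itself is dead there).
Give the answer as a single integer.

def/use:
  b0 def {h,q} use ∅
  b1 def {h,k,t} use ∅
  b2 def {k,q} use ∅
  b3 def {d,k} use ∅
  b4 def {d} use ∅
  b5 def {q,t} use ∅
  b6 def {m} use {t}
  b7 def {h,q} use {h,q}

Backward fixpoint:
  b0: in=∅ out={q}
  b1: in={q} out={h,q,t}
  b2: in={h,t} out={h,q,t}
  b3: in=∅ out=∅
  b4: in={h,q,t} out={h,q,t}
  b5: in=∅ out=∅
  b6: in={h,q,t} out={h,q}
  b7: in={h,q} out=∅

Interference:
  d↔{h,k,q,t}
  h↔{d,k,m,q,t}
  k↔{d,h,q,t}
  m↔{h,q}
  q↔{d,h,k,m,t}
  t↔{d,h,k,q}

Chromatic number:
  clique {d,h,k,q,t} ⇒ need ≥ 5
  assign d→c2 h→c0 k→c3 m→c2 q→c1 t→c4 — no edge inside a register ⇒ χ ≤ 5
  χ = 5

Answer: 5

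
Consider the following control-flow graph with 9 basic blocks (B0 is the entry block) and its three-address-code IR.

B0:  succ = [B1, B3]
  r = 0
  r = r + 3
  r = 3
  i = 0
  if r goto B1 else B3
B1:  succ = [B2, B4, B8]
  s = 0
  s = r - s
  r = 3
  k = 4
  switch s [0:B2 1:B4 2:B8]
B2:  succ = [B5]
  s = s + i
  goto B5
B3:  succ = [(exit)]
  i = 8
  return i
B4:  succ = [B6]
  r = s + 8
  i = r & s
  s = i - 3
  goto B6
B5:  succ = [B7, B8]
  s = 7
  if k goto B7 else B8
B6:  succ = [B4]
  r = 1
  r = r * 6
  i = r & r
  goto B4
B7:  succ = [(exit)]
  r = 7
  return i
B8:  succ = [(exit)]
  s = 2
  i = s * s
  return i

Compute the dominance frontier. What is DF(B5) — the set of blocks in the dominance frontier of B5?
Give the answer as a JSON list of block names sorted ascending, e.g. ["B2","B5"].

idom tree: B1←B0 B2←B1 B3←B0 B4←B1 B5←B2 B6←B4 B7←B5 B8←B1
Join-block Dom:
  B4: preds {B1,B6}: {B0,B1} ∩ {B0,B1,B4,B6} = {B0,B1}; idom=B1
  B8: preds {B1,B5}: {B0,B1} ∩ {B0,B1,B2,B5} = {B0,B1}; idom=B1

DF walk-up:
  join B4 pred B1: · stop@B1
  join B4 pred B6: B6→B4 stop@B1
  join B8 pred B1: · stop@B1
  join B8 pred B5: B5→B2 stop@B1
  B0: DF=∅
  B1: DF=∅
  B2: DF={B8}
  B3: DF=∅
  B4: DF={B4}
  B5: DF={B8}
  B6: DF={B4}
  B7: DF=∅
  B8: DF=∅

DF(B5) = ["B8"]

Answer: ["B8"]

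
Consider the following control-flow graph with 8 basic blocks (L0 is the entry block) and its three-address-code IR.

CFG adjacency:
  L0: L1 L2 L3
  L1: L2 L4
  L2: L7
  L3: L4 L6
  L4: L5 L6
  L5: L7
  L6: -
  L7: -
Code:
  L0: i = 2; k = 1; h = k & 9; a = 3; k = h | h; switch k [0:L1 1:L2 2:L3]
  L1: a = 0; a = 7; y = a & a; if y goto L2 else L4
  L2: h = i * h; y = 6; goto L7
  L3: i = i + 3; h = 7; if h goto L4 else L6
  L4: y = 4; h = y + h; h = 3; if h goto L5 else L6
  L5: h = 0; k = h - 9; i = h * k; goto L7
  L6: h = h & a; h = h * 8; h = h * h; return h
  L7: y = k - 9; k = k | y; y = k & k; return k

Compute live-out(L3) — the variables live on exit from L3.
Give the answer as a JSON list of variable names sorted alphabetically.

Per-block:
  L0: {a,h,i,k} / ∅
  L1: {a,y} / ∅
  L2: {h,y} / {h,i}
  L3: {h,i} / {i}
  L4: {h,y} / {h}
  L5: {h,i,k} / ∅
  L6: {h} / {a,h}
  L7: {k,y} / {k}

Live sets:
  L0 li=∅ lo={a,h,i,k}
  L1 li={h,i,k} lo={a,h,i,k}
  L2 li={h,i,k} lo={k}
  L3 li={a,i} lo={a,h}
  L4 li={a,h} lo={a,h}
  L5 li=∅ lo={k}
  L6 li={a,h} lo=∅
  L7 li={k} lo=∅

live-out(L3) = ["a", "h"]

Answer: ["a", "h"]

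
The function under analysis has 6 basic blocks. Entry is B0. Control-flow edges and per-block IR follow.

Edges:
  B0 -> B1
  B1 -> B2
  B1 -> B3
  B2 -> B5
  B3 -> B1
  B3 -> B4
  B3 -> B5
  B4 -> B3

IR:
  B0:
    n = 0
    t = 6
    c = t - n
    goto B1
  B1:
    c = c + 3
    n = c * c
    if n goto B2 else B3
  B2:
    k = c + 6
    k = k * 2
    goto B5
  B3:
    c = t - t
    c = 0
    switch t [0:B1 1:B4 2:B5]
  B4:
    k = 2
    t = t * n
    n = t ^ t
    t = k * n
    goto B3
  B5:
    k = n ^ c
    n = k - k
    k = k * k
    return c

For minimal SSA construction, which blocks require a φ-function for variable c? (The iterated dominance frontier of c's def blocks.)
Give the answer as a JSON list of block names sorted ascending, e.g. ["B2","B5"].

Answer: ["B1", "B3", "B5"]

Analysis:
idom tree: B1←B0 B2←B1 B3←B1 B4←B3 B5←B1
Dom∩ at merges:
  B1: preds {B0,B3}: {B0} ∩ {B0,B1,B3} = {B0}; idom=B0
  B3: preds {B1,B4}: {B0,B1} ∩ {B0,B1,B3,B4} = {B0,B1}; idom=B1
  B5: preds {B2,B3}: {B0,B1,B2} ∩ {B0,B1,B3} = {B0,B1}; idom=B1

Frontier:
  join B1 pred B0: · stop@B0
  join B1 pred B3: B3→B1 stop@B0
  join B3 pred B1: · stop@B1
  join B3 pred B4: B4→B3 stop@B1
  join B5 pred B2: B2 stop@B1
  join B5 pred B3: B3 stop@B1
  B0: DF=∅
  B1: DF={B1}
  B2: DF={B5}
  B3: DF={B1,B3,B5}
  B4: DF={B3}
  B5: DF=∅

φ for c: defs {B0,B1,B3}
  DF⁺ = {B1,B3,B5}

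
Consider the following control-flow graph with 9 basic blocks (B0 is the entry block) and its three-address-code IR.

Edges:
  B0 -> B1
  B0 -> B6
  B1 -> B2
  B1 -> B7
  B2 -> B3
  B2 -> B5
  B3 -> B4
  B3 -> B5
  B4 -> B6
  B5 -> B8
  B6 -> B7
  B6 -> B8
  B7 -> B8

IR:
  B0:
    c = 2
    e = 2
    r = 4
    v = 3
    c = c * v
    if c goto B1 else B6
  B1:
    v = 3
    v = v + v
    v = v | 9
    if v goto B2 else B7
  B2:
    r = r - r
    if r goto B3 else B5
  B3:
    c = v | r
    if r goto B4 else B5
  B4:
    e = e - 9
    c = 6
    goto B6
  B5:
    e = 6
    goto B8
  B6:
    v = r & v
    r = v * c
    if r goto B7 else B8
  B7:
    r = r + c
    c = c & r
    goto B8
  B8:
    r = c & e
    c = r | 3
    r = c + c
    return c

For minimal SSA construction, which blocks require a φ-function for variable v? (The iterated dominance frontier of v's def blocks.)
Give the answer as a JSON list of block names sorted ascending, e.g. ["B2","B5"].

idom tree: B1←B0 B2←B1 B3←B2 B4←B3 B5←B2 B6←B0 B7←B0 B8←B0
Dom∩ at merges:
  B5: preds {B2,B3}: {B0,B1,B2} ∩ {B0,B1,B2,B3} = {B0,B1,B2}; idom=B2
  B6: preds {B0,B4}: {B0} ∩ {B0,B1,B2,B3,B4} = {B0}; idom=B0
  B7: preds {B1,B6}: {B0,B1} ∩ {B0,B6} = {B0}; idom=B0
  B8: preds {B5,B6,B7}: {B0,B1,B2,B5} ∩ {B0,B6} ∩ {B0,B7} = {B0}; idom=B0

DF derivation:
  B5←B2: walk · to B2
  B5←B3: walk B3 to B2
  B6←B0: walk · to B0
  B6←B4: walk B4→B3→B2→B1 to B0
  B7←B1: walk B1 to B0
  B7←B6: walk B6 to B0
  B8←B5: walk B5→B2→B1 to B0
  B8←B6: walk B6 to B0
  B8←B7: walk B7 to B0
  B0: DF=∅
  B1: DF={B6,B7,B8}
  B2: DF={B6,B8}
  B3: DF={B5,B6}
  B4: DF={B6}
  B5: DF={B8}
  B6: DF={B7,B8}
  B7: DF={B8}
  B8: DF=∅

φ for v: defs {B0,B1,B6}
  DF⁺ = {B6,B7,B8}

Answer: ["B6", "B7", "B8"]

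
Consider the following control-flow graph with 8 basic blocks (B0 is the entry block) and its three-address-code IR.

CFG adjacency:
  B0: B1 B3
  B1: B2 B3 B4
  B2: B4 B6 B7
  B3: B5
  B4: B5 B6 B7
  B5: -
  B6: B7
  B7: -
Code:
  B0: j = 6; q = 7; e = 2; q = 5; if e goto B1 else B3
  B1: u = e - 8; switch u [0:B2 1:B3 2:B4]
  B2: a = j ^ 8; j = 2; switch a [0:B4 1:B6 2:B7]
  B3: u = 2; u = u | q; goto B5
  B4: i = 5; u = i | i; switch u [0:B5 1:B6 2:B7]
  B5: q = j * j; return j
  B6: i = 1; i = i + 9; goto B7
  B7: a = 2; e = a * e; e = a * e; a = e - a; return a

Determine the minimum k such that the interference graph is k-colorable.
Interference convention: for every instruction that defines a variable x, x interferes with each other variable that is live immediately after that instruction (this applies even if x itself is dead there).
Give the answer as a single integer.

Answer: 4

Analysis:
def/use:
  B0 def {e,j,q} use ∅
  B1 def {u} use {e}
  B2 def {a,j} use {j}
  B3 def {u} use {q}
  B4 def {i,u} use ∅
  B5 def {q} use {j}
  B6 def {i} use ∅
  B7 def {a,e} use {e}

Liveness:
  B0 li=∅ lo={e,j,q}
  B1 li={e,j,q} lo={e,j,q}
  B2 li={e,j} lo={e,j}
  B3 li={j,q} lo={j}
  B4 li={e,j} lo={e,j}
  B5 li={j} lo=∅
  B6 li={e} lo={e}
  B7 li={e} lo=∅

Interference:
  a — {e,j}
  e — {a,i,j,q,u}
  i — {e,j}
  j — {a,e,i,q,u}
  q — {e,j,u}
  u — {e,j,q}

Registers:
  lower bound: {e,j,q,u} mutually conflict ⇒ χ ≥ 4
  4-colouring: r0={e}  r1={j}  r2={a,i,q}  r3={u}
  χ = 4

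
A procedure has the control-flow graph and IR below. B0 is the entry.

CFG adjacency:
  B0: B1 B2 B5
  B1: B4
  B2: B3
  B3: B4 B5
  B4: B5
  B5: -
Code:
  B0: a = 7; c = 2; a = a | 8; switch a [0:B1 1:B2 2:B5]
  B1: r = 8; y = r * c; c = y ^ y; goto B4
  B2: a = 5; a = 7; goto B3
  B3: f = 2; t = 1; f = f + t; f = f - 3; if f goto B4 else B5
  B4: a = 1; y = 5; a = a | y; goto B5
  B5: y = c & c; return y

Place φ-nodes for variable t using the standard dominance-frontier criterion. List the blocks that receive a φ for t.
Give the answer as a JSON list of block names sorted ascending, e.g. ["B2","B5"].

idom tree: B1←B0 B2←B0 B3←B2 B4←B0 B5←B0
Join-block Dom:
  B4: preds {B1,B3}: {B0,B1} ∩ {B0,B2,B3} = {B0}; idom=B0
  B5: preds {B0,B3,B4}: {B0} ∩ {B0,B2,B3} ∩ {B0,B4} = {B0}; idom=B0

DF walk-up:
  B4←B1: walk B1 to B0
  B4←B3: walk B3→B2 to B0
  B5←B0: walk · to B0
  B5←B3: walk B3→B2 to B0
  B5←B4: walk B4 to B0
  DF(B0)=∅
  DF(B1)={B4}
  DF(B2)={B4,B5}
  DF(B3)={B4,B5}
  DF(B4)={B5}
  DF(B5)=∅

φ for t: defs {B3}
  DF⁺ = {B4,B5}

Answer: ["B4", "B5"]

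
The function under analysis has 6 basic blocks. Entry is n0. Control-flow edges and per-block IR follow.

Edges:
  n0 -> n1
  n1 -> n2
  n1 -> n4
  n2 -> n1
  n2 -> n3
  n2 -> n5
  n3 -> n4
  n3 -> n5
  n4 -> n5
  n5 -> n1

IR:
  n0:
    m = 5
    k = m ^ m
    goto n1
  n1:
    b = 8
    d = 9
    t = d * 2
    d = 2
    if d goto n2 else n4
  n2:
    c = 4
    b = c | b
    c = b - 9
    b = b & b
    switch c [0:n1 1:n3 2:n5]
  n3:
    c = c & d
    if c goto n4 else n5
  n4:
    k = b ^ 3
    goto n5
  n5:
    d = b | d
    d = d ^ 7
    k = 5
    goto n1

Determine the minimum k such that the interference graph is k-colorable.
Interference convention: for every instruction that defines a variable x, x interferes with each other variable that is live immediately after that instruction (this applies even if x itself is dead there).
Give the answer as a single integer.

Block summaries:
  n0: {k,m} / ∅
  n1: {b,d,t} / ∅
  n2: {b,c} / {b}
  n3: {c} / {c,d}
  n4: {k} / {b}
  n5: {d,k} / {b,d}

Liveness:
  n0: in=∅ out=∅
  n1: in=∅ out={b,d}
  n2: in={b,d} out={b,c,d}
  n3: in={b,c,d} out={b,d}
  n4: in={b,d} out={b,d}
  n5: in={b,d} out=∅

Interference:
  b↔{c,d,k,t}
  c↔{b,d}
  d↔{b,c,k}
  k↔{b,d}
  m↔∅
  t↔{b}

Chromatic number:
  lower bound: {b,c,d} mutually conflict ⇒ χ ≥ 3
  assign b→R0 c→R2 d→R1 k→R2 m→R0 t→R1 — no edge inside a register ⇒ χ ≤ 3
  χ = 3

Answer: 3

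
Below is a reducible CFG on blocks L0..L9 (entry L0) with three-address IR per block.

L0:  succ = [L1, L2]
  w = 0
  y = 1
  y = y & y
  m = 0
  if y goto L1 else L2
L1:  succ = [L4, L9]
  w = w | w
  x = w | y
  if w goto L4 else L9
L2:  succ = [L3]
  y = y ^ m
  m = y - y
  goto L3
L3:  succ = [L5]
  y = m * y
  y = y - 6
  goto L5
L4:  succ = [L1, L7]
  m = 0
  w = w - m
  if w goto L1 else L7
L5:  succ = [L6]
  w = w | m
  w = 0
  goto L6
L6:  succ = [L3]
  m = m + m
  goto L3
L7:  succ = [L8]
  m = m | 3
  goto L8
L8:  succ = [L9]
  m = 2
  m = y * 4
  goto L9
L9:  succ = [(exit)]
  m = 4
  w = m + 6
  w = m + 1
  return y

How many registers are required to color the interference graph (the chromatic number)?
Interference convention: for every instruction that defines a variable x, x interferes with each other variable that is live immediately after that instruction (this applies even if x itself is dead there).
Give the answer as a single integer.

Answer: 3

Analysis:
Per-block:
  L0: {m,w,y} / ∅
  L1: {w,x} / {w,y}
  L2: {m,y} / {m,y}
  L3: {y} / {m,y}
  L4: {m,w} / {w}
  L5: {w} / {m,w}
  L6: {m} / {m}
  L7: {m} / {m}
  L8: {m} / {y}
  L9: {m,w} / {y}

Backward fixpoint:
  L0 li=∅ lo={m,w,y}
  L1 li={w,y} lo={w,y}
  L2 li={m,w,y} lo={m,w,y}
  L3 li={m,w,y} lo={m,w,y}
  L4 li={w,y} lo={m,w,y}
  L5 li={m,w,y} lo={m,w,y}
  L6 li={m,w,y} lo={m,w,y}
  L7 li={m,y} lo={y}
  L8 li={y} lo={y}
  L9 li={y} lo=∅

Conflict graph:
  m — {w,y}
  w — {m,x,y}
  x — {w,y}
  y — {m,w,x}

Registers:
  lower bound: {m,w,y} mutually conflict ⇒ χ ≥ 3
  3-colouring: R0={w}  R1={y}  R2={m,x}
  χ = 3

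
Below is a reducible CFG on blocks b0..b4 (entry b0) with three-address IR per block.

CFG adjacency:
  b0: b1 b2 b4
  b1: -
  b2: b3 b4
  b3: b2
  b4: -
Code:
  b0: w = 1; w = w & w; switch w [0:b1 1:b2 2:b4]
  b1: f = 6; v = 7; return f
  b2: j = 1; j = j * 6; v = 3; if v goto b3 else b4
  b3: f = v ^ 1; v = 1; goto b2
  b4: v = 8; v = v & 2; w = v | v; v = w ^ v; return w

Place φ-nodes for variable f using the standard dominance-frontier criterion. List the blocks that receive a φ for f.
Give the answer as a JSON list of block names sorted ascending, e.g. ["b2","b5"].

idom tree: b1←b0 b2←b0 b3←b2 b4←b0
Dom∩ at merges:
  b2: preds {b0,b3}: {b0} ∩ {b0,b2,b3} = {b0}; idom=b0
  b4: preds {b0,b2}: {b0} ∩ {b0,b2} = {b0}; idom=b0

Frontier:
  join b2 pred b0: · stop@b0
  join b2 pred b3: b3→b2 stop@b0
  join b4 pred b0: · stop@b0
  join b4 pred b2: b2 stop@b0
  DF(b0)=∅
  DF(b1)=∅
  DF(b2)={b2,b4}
  DF(b3)={b2}
  DF(b4)=∅

φ for f: defs {b1,b3}
  DF⁺ = {b2,b4}

Answer: ["b2", "b4"]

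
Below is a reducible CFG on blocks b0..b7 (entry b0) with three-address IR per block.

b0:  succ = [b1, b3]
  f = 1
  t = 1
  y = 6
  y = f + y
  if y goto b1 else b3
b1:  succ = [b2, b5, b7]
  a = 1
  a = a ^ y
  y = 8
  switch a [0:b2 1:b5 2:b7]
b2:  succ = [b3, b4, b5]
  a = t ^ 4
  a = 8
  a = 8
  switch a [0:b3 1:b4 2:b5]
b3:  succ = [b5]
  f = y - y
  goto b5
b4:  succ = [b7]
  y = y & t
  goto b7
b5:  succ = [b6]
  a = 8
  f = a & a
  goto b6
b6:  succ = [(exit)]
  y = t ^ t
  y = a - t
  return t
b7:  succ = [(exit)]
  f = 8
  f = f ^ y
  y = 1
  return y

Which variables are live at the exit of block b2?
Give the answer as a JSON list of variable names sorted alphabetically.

Answer: ["t", "y"]

Analysis:
def/use:
  b0 def {f,t,y} use ∅
  b1 def {a,y} use {y}
  b2 def {a} use {t}
  b3 def {f} use {y}
  b4 def {y} use {t,y}
  b5 def {a,f} use ∅
  b6 def {y} use {a,t}
  b7 def {f,y} use {y}

Backward fixpoint:
  b0 li=∅ lo={t,y}
  b1 li={t,y} lo={t,y}
  b2 li={t,y} lo={t,y}
  b3 li={t,y} lo={t}
  b4 li={t,y} lo={y}
  b5 li={t} lo={a,t}
  b6 li={a,t} lo=∅
  b7 li={y} lo=∅

live-out(b2) = ["t", "y"]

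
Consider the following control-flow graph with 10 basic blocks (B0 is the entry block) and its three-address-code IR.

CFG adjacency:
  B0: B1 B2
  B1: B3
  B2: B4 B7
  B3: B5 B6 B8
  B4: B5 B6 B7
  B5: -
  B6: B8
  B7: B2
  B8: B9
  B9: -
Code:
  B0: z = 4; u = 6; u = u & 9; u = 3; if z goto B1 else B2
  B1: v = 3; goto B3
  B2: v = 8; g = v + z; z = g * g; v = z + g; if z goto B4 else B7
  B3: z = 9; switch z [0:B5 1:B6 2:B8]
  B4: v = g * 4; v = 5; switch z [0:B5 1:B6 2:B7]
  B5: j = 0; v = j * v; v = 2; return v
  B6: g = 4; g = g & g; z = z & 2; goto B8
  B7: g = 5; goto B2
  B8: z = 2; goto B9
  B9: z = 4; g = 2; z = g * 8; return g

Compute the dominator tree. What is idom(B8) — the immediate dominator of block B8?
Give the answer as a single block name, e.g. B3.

idom tree: B1←B0 B2←B0 B3←B1 B4←B2 B5←B0 B6←B0 B7←B2 B8←B0 B9←B8
Dom∩ at merges:
  B2: preds {B0,B7}: {B0} ∩ {B0,B2,B7} = {B0}; idom=B0
  B5: preds {B3,B4}: {B0,B1,B3} ∩ {B0,B2,B4} = {B0}; idom=B0
  B6: preds {B3,B4}: {B0,B1,B3} ∩ {B0,B2,B4} = {B0}; idom=B0
  B7: preds {B2,B4}: {B0,B2} ∩ {B0,B2,B4} = {B0,B2}; idom=B2
  B8: preds {B3,B6}: {B0,B1,B3} ∩ {B0,B6} = {B0}; idom=B0

idom(B8) = B0

Answer: B0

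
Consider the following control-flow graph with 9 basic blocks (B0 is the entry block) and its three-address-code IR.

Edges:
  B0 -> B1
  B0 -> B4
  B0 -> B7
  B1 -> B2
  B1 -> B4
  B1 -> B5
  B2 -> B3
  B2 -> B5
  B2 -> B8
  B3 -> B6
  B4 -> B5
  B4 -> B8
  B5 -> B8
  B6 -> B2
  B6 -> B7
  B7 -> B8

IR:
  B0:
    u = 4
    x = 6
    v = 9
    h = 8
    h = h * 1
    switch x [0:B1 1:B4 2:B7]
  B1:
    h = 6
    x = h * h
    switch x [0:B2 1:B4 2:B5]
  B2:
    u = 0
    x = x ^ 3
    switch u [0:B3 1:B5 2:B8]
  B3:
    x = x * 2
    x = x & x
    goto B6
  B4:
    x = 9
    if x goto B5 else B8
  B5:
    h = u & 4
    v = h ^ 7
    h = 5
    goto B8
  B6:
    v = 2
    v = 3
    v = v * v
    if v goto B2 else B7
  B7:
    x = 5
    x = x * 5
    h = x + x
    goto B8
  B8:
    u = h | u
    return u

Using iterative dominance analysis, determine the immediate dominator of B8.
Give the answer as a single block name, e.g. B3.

idom tree: B1←B0 B2←B1 B3←B2 B4←B0 B5←B0 B6←B3 B7←B0 B8←B0
Join-block Dom:
  B2: preds {B1,B6}: {B0,B1} ∩ {B0,B1,B2,B3,B6} = {B0,B1}; idom=B1
  B4: preds {B0,B1}: {B0} ∩ {B0,B1} = {B0}; idom=B0
  B5: preds {B1,B2,B4}: {B0,B1} ∩ {B0,B1,B2} ∩ {B0,B4} = {B0}; idom=B0
  B7: preds {B0,B6}: {B0} ∩ {B0,B1,B2,B3,B6} = {B0}; idom=B0
  B8: preds {B2,B4,B5,B7}: {B0,B1,B2} ∩ {B0,B4} ∩ {B0,B5} ∩ {B0,B7} = {B0}; idom=B0

idom(B8) = B0

Answer: B0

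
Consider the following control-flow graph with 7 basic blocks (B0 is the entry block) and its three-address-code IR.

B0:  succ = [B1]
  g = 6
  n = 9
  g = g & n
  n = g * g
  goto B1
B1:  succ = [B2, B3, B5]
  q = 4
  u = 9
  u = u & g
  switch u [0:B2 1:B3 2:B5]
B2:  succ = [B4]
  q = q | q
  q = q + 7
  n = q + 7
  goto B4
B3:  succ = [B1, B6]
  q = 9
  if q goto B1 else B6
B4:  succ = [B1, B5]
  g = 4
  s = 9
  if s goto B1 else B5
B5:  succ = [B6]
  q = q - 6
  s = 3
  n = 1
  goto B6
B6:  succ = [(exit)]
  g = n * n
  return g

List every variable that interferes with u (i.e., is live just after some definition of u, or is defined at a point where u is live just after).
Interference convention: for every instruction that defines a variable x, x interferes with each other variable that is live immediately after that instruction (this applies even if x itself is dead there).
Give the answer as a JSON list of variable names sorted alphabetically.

def/use:
  B0 def {g,n} use ∅
  B1 def {q,u} use {g}
  B2 def {n,q} use {q}
  B3 def {q} use ∅
  B4 def {g,s} use ∅
  B5 def {n,q,s} use {q}
  B6 def {g} use {n}

Live sets:
  B0: in=∅ out={g,n}
  B1: in={g,n} out={g,n,q}
  B2: in={q} out={n,q}
  B3: in={g,n} out={g,n}
  B4: in={n,q} out={g,n,q}
  B5: in={q} out={n}
  B6: in={n} out=∅

Interfere edges:
  g — {n,q,s,u}
  n — {g,q,s,u}
  q — {g,n,s,u}
  s — {g,n,q}
  u — {g,n,q}

N(u) = ["g", "n", "q"]

Answer: ["g", "n", "q"]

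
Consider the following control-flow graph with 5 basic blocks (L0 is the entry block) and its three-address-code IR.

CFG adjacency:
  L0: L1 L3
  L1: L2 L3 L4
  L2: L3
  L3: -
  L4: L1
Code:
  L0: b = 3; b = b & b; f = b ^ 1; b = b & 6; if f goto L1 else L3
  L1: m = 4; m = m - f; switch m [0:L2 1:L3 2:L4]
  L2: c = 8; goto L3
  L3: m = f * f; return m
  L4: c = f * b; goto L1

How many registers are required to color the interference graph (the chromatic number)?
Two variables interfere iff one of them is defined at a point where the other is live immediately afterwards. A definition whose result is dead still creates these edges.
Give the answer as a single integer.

Block summaries:
  L0: {b,f} / ∅
  L1: {m} / {f}
  L2: {c} / ∅
  L3: {m} / {f}
  L4: {c} / {b,f}

Live sets:
  L0 li=∅ lo={b,f}
  L1 li={b,f} lo={b,f}
  L2 li={f} lo={f}
  L3 li={f} lo=∅
  L4 li={b,f} lo={b,f}

Interfere edges:
  b↔{c,f,m}
  c↔{b,f}
  f↔{b,c,m}
  m↔{b,f}

Chromatic number:
  lower bound: {b,c,f} mutually conflict ⇒ χ ≥ 3
  3-colouring: r0={b}  r1={f}  r2={c,m}
  χ = 3

Answer: 3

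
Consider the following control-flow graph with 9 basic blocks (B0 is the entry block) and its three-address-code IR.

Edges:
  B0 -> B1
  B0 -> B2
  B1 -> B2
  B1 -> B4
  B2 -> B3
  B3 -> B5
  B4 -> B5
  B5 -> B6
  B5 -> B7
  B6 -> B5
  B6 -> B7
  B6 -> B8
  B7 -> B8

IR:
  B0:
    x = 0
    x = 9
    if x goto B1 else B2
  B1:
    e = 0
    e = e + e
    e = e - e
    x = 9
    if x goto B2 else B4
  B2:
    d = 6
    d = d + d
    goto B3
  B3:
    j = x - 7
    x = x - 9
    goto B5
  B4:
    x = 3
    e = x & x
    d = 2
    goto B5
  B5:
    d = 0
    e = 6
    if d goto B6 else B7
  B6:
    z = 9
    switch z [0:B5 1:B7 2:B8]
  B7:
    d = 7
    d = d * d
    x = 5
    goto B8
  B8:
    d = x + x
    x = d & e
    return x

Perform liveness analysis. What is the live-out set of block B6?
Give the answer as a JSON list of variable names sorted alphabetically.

Answer: ["e", "x"]

Derivation:
Block summaries:
  B0 def {x} use ∅
  B1 def {e,x} use ∅
  B2 def {d} use ∅
  B3 def {j,x} use {x}
  B4 def {d,e,x} use ∅
  B5 def {d,e} use ∅
  B6 def {z} use ∅
  B7 def {d,x} use ∅
  B8 def {d,x} use {e,x}

Live sets:
  live B0: ∅→{x}
  live B1: ∅→{x}
  live B2: {x}→{x}
  live B3: {x}→{x}
  live B4: ∅→{x}
  live B5: {x}→{e,x}
  live B6: {e,x}→{e,x}
  live B7: {e}→{e,x}
  live B8: {e,x}→∅

live-out(B6) = ["e", "x"]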